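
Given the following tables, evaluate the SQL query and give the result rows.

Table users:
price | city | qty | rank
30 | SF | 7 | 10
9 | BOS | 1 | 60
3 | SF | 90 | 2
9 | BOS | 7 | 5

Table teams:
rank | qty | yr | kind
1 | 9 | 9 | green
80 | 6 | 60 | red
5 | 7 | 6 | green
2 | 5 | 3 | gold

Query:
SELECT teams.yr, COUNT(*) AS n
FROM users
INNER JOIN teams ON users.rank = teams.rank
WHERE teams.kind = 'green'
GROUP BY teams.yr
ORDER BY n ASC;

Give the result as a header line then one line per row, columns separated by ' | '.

After JOIN teams (2 rows):
users.price | users.city | users.qty | users.rank | teams.rank | teams.qty | teams.yr | teams.kind
3 | SF | 90 | 2 | 2 | 5 | 3 | gold
9 | BOS | 7 | 5 | 5 | 7 | 6 | green
After WHERE (1 rows):
users.price | users.city | users.qty | users.rank | teams.rank | teams.qty | teams.yr | teams.kind
9 | BOS | 7 | 5 | 5 | 7 | 6 | green
After GROUP BY (1 rows):
teams.yr | n
6 | 1
After ORDER BY (1 rows):
teams.yr | n
6 | 1

== RESULT ==
teams.yr | n
6 | 1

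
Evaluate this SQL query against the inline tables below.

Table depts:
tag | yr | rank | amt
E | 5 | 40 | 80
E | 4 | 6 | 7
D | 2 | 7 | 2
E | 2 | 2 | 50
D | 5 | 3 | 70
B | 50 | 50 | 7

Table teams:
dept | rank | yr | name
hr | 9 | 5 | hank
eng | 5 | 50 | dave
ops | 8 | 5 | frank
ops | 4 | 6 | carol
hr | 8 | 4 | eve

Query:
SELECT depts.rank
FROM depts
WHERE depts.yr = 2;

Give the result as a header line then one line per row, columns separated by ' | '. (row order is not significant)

After WHERE (2 rows):
depts.tag | depts.yr | depts.rank | depts.amt
D | 2 | 7 | 2
E | 2 | 2 | 50
After SELECT (2 rows):
depts.rank
7
2

== RESULT ==
depts.rank
7
2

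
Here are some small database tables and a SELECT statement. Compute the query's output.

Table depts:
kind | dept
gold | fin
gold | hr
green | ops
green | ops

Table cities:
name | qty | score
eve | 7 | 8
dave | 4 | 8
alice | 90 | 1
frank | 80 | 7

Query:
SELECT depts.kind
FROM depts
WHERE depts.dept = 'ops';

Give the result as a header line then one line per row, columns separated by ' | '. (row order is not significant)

== RESULT ==
depts.kind
green
green

Derivation:
After WHERE (2 rows):
depts.kind | depts.dept
green | ops
green | ops
After SELECT (2 rows):
depts.kind
green
green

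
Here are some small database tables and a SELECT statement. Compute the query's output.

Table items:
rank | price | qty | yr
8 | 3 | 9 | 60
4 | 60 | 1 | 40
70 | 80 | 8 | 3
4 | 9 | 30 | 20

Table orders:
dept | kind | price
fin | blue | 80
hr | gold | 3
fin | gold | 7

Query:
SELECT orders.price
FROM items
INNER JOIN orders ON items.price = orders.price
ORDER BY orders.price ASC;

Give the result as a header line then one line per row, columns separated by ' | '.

== RESULT ==
orders.price
3
80

Derivation:
After JOIN orders (2 rows):
items.rank | items.price | items.qty | items.yr | orders.dept | orders.kind | orders.price
8 | 3 | 9 | 60 | hr | gold | 3
70 | 80 | 8 | 3 | fin | blue | 80
After SELECT (2 rows):
orders.price
3
80
After ORDER BY (2 rows):
orders.price
3
80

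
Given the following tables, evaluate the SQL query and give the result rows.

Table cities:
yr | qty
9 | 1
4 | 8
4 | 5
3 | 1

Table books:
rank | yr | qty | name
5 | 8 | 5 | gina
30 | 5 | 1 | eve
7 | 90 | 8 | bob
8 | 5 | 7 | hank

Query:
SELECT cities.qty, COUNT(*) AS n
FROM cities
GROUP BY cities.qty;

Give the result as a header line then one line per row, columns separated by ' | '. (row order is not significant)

After GROUP BY (3 rows):
cities.qty | n
1 | 2
8 | 1
5 | 1

== RESULT ==
cities.qty | n
1 | 2
8 | 1
5 | 1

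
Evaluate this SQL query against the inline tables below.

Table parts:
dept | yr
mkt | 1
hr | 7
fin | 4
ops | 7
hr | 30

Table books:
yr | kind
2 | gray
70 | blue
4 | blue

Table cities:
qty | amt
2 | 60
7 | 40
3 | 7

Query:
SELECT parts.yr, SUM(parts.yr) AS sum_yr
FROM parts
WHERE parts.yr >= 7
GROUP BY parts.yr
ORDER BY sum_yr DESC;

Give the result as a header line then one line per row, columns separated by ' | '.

After WHERE (3 rows):
parts.dept | parts.yr
hr | 7
ops | 7
hr | 30
After GROUP BY (2 rows):
parts.yr | sum_yr
7 | 14
30 | 30
After ORDER BY (2 rows):
parts.yr | sum_yr
30 | 30
7 | 14

== RESULT ==
parts.yr | sum_yr
30 | 30
7 | 14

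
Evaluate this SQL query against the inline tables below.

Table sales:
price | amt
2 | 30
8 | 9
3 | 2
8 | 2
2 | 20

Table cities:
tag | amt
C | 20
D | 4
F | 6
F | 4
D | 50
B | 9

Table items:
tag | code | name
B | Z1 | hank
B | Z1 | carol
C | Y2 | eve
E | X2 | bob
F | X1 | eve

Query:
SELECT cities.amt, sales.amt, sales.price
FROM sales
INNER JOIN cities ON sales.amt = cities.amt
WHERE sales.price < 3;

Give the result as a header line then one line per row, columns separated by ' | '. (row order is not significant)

After JOIN cities (2 rows):
sales.price | sales.amt | cities.tag | cities.amt
8 | 9 | B | 9
2 | 20 | C | 20
After WHERE (1 rows):
sales.price | sales.amt | cities.tag | cities.amt
2 | 20 | C | 20
After SELECT (1 rows):
cities.amt | sales.amt | sales.price
20 | 20 | 2

== RESULT ==
cities.amt | sales.amt | sales.price
20 | 20 | 2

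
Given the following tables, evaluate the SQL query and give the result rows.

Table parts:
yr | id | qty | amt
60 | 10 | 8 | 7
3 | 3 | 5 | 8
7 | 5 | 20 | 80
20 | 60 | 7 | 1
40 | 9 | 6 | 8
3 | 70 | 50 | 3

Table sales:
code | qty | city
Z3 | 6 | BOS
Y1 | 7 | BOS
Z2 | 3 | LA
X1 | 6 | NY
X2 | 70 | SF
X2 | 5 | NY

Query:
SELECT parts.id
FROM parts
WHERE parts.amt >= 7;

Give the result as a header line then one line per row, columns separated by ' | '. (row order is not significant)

After WHERE (4 rows):
parts.yr | parts.id | parts.qty | parts.amt
60 | 10 | 8 | 7
3 | 3 | 5 | 8
7 | 5 | 20 | 80
40 | 9 | 6 | 8
After SELECT (4 rows):
parts.id
10
3
5
9

== RESULT ==
parts.id
10
3
5
9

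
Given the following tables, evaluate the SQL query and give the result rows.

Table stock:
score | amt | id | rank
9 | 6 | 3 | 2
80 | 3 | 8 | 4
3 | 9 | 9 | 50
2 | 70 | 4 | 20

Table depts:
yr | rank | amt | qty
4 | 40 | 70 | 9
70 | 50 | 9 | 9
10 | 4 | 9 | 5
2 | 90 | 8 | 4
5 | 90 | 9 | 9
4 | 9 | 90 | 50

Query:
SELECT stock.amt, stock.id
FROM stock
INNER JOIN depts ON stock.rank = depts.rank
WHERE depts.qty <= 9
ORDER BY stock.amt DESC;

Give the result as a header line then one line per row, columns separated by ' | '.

After JOIN depts (2 rows):
stock.score | stock.amt | stock.id | stock.rank | depts.yr | depts.rank | depts.amt | depts.qty
80 | 3 | 8 | 4 | 10 | 4 | 9 | 5
3 | 9 | 9 | 50 | 70 | 50 | 9 | 9
After WHERE (2 rows):
stock.score | stock.amt | stock.id | stock.rank | depts.yr | depts.rank | depts.amt | depts.qty
80 | 3 | 8 | 4 | 10 | 4 | 9 | 5
3 | 9 | 9 | 50 | 70 | 50 | 9 | 9
After SELECT (2 rows):
stock.amt | stock.id
3 | 8
9 | 9
After ORDER BY (2 rows):
stock.amt | stock.id
9 | 9
3 | 8

== RESULT ==
stock.amt | stock.id
9 | 9
3 | 8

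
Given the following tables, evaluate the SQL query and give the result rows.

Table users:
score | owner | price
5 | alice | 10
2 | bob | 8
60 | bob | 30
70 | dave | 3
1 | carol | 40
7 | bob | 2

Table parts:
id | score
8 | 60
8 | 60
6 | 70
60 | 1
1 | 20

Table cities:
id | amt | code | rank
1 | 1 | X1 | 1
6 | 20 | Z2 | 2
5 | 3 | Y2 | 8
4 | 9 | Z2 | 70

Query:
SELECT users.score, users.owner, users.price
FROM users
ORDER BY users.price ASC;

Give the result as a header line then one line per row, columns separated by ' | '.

After SELECT (6 rows):
users.score | users.owner | users.price
5 | alice | 10
2 | bob | 8
60 | bob | 30
70 | dave | 3
1 | carol | 40
7 | bob | 2
After ORDER BY (6 rows):
users.score | users.owner | users.price
7 | bob | 2
70 | dave | 3
2 | bob | 8
5 | alice | 10
60 | bob | 30
1 | carol | 40

== RESULT ==
users.score | users.owner | users.price
7 | bob | 2
70 | dave | 3
2 | bob | 8
5 | alice | 10
60 | bob | 30
1 | carol | 40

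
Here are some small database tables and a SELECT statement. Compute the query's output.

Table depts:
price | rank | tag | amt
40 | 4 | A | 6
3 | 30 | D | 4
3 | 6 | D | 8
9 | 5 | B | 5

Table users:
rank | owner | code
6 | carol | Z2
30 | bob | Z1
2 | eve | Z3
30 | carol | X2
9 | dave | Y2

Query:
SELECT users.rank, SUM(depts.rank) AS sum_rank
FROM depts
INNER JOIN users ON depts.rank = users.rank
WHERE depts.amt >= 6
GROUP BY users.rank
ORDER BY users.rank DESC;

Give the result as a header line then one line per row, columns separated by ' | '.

== RESULT ==
users.rank | sum_rank
6 | 6

Derivation:
After JOIN users (3 rows):
depts.price | depts.rank | depts.tag | depts.amt | users.rank | users.owner | users.code
3 | 30 | D | 4 | 30 | bob | Z1
3 | 30 | D | 4 | 30 | carol | X2
3 | 6 | D | 8 | 6 | carol | Z2
After WHERE (1 rows):
depts.price | depts.rank | depts.tag | depts.amt | users.rank | users.owner | users.code
3 | 6 | D | 8 | 6 | carol | Z2
After GROUP BY (1 rows):
users.rank | sum_rank
6 | 6
After ORDER BY (1 rows):
users.rank | sum_rank
6 | 6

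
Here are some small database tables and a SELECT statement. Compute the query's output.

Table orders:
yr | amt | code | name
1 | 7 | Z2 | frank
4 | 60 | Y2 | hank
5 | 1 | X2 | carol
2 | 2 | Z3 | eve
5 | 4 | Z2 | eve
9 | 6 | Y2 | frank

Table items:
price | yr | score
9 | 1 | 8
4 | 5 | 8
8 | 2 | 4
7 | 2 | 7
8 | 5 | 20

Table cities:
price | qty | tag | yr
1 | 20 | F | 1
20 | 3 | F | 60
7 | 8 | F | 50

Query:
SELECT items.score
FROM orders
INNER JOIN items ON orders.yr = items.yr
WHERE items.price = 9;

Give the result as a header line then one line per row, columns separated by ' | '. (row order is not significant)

== RESULT ==
items.score
8

Derivation:
After JOIN items (7 rows):
orders.yr | orders.amt | orders.code | orders.name | items.price | items.yr | items.score
1 | 7 | Z2 | frank | 9 | 1 | 8
5 | 1 | X2 | carol | 4 | 5 | 8
5 | 1 | X2 | carol | 8 | 5 | 20
2 | 2 | Z3 | eve | 8 | 2 | 4
2 | 2 | Z3 | eve | 7 | 2 | 7
5 | 4 | Z2 | eve | 4 | 5 | 8
5 | 4 | Z2 | eve | 8 | 5 | 20
After WHERE (1 rows):
orders.yr | orders.amt | orders.code | orders.name | items.price | items.yr | items.score
1 | 7 | Z2 | frank | 9 | 1 | 8
After SELECT (1 rows):
items.score
8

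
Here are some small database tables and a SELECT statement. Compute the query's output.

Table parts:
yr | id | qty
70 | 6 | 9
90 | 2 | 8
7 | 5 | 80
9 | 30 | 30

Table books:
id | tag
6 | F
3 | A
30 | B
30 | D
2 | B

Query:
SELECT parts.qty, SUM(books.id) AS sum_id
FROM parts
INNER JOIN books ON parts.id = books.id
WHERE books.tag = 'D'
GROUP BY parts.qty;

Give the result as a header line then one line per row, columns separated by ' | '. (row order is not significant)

After JOIN books (4 rows):
parts.yr | parts.id | parts.qty | books.id | books.tag
70 | 6 | 9 | 6 | F
90 | 2 | 8 | 2 | B
9 | 30 | 30 | 30 | B
9 | 30 | 30 | 30 | D
After WHERE (1 rows):
parts.yr | parts.id | parts.qty | books.id | books.tag
9 | 30 | 30 | 30 | D
After GROUP BY (1 rows):
parts.qty | sum_id
30 | 30

== RESULT ==
parts.qty | sum_id
30 | 30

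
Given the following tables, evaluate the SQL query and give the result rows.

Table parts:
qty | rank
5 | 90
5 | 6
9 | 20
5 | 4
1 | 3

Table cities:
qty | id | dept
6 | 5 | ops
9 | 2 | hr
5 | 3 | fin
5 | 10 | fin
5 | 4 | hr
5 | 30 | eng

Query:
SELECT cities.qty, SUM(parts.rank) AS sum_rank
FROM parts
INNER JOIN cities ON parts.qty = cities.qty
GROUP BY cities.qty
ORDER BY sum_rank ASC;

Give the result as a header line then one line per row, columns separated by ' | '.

== RESULT ==
cities.qty | sum_rank
9 | 20
5 | 400

Derivation:
After JOIN cities (13 rows):
parts.qty | parts.rank | cities.qty | cities.id | cities.dept
5 | 90 | 5 | 3 | fin
5 | 90 | 5 | 10 | fin
5 | 90 | 5 | 4 | hr
5 | 90 | 5 | 30 | eng
5 | 6 | 5 | 3 | fin
5 | 6 | 5 | 10 | fin
5 | 6 | 5 | 4 | hr
5 | 6 | 5 | 30 | eng
9 | 20 | 9 | 2 | hr
5 | 4 | 5 | 3 | fin
5 | 4 | 5 | 10 | fin
5 | 4 | 5 | 4 | hr
5 | 4 | 5 | 30 | eng
After GROUP BY (2 rows):
cities.qty | sum_rank
5 | 400
9 | 20
After ORDER BY (2 rows):
cities.qty | sum_rank
9 | 20
5 | 400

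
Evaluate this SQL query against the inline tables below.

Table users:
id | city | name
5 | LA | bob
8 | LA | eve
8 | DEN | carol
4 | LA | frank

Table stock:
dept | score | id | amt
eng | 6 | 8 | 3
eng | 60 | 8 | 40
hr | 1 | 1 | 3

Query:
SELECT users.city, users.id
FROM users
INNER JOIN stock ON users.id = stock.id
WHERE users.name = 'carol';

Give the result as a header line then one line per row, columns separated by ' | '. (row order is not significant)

== RESULT ==
users.city | users.id
DEN | 8
DEN | 8

Derivation:
After JOIN stock (4 rows):
users.id | users.city | users.name | stock.dept | stock.score | stock.id | stock.amt
8 | LA | eve | eng | 6 | 8 | 3
8 | LA | eve | eng | 60 | 8 | 40
8 | DEN | carol | eng | 6 | 8 | 3
8 | DEN | carol | eng | 60 | 8 | 40
After WHERE (2 rows):
users.id | users.city | users.name | stock.dept | stock.score | stock.id | stock.amt
8 | DEN | carol | eng | 6 | 8 | 3
8 | DEN | carol | eng | 60 | 8 | 40
After SELECT (2 rows):
users.city | users.id
DEN | 8
DEN | 8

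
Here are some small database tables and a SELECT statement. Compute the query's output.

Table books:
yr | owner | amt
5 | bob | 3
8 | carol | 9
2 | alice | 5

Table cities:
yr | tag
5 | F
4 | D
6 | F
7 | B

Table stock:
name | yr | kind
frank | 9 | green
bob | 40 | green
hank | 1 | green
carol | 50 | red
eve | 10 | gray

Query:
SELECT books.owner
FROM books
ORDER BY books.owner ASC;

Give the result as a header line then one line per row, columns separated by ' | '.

== RESULT ==
books.owner
alice
bob
carol

Derivation:
After SELECT (3 rows):
books.owner
bob
carol
alice
After ORDER BY (3 rows):
books.owner
alice
bob
carol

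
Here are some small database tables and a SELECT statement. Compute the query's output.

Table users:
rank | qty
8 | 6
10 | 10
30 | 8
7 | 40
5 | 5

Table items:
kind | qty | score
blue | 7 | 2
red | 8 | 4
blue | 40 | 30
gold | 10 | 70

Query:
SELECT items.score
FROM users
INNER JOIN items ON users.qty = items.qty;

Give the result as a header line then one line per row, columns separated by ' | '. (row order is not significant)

After JOIN items (3 rows):
users.rank | users.qty | items.kind | items.qty | items.score
10 | 10 | gold | 10 | 70
30 | 8 | red | 8 | 4
7 | 40 | blue | 40 | 30
After SELECT (3 rows):
items.score
70
4
30

== RESULT ==
items.score
70
4
30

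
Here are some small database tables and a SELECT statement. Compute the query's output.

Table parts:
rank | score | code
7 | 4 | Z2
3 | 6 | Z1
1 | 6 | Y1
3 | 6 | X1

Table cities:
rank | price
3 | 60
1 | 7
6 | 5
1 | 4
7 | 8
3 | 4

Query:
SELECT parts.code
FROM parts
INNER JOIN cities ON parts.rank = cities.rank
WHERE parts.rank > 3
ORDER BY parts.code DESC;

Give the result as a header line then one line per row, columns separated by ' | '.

== RESULT ==
parts.code
Z2

Derivation:
After JOIN cities (7 rows):
parts.rank | parts.score | parts.code | cities.rank | cities.price
7 | 4 | Z2 | 7 | 8
3 | 6 | Z1 | 3 | 60
3 | 6 | Z1 | 3 | 4
1 | 6 | Y1 | 1 | 7
1 | 6 | Y1 | 1 | 4
3 | 6 | X1 | 3 | 60
3 | 6 | X1 | 3 | 4
After WHERE (1 rows):
parts.rank | parts.score | parts.code | cities.rank | cities.price
7 | 4 | Z2 | 7 | 8
After SELECT (1 rows):
parts.code
Z2
After ORDER BY (1 rows):
parts.code
Z2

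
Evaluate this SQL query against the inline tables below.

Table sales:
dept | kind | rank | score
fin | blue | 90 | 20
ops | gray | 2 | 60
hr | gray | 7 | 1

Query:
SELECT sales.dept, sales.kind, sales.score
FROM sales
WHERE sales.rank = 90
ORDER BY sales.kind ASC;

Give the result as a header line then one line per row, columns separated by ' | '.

== RESULT ==
sales.dept | sales.kind | sales.score
fin | blue | 20

Derivation:
After WHERE (1 rows):
sales.dept | sales.kind | sales.rank | sales.score
fin | blue | 90 | 20
After SELECT (1 rows):
sales.dept | sales.kind | sales.score
fin | blue | 20
After ORDER BY (1 rows):
sales.dept | sales.kind | sales.score
fin | blue | 20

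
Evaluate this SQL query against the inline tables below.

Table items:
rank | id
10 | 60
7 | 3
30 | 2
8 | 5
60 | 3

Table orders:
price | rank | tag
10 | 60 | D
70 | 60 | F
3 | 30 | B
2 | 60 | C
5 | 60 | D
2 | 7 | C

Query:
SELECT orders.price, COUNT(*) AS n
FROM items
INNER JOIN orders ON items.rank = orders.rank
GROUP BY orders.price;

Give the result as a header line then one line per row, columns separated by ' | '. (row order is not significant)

After JOIN orders (6 rows):
items.rank | items.id | orders.price | orders.rank | orders.tag
7 | 3 | 2 | 7 | C
30 | 2 | 3 | 30 | B
60 | 3 | 10 | 60 | D
60 | 3 | 70 | 60 | F
60 | 3 | 2 | 60 | C
60 | 3 | 5 | 60 | D
After GROUP BY (5 rows):
orders.price | n
2 | 2
3 | 1
10 | 1
70 | 1
5 | 1

== RESULT ==
orders.price | n
2 | 2
3 | 1
10 | 1
70 | 1
5 | 1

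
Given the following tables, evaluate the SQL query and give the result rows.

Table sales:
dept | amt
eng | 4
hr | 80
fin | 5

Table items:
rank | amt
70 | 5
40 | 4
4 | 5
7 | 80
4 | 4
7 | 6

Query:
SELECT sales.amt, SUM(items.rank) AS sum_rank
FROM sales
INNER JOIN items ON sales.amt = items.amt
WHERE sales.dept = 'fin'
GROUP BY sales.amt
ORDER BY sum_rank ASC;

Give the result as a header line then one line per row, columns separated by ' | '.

== RESULT ==
sales.amt | sum_rank
5 | 74

Derivation:
After JOIN items (5 rows):
sales.dept | sales.amt | items.rank | items.amt
eng | 4 | 40 | 4
eng | 4 | 4 | 4
hr | 80 | 7 | 80
fin | 5 | 70 | 5
fin | 5 | 4 | 5
After WHERE (2 rows):
sales.dept | sales.amt | items.rank | items.amt
fin | 5 | 70 | 5
fin | 5 | 4 | 5
After GROUP BY (1 rows):
sales.amt | sum_rank
5 | 74
After ORDER BY (1 rows):
sales.amt | sum_rank
5 | 74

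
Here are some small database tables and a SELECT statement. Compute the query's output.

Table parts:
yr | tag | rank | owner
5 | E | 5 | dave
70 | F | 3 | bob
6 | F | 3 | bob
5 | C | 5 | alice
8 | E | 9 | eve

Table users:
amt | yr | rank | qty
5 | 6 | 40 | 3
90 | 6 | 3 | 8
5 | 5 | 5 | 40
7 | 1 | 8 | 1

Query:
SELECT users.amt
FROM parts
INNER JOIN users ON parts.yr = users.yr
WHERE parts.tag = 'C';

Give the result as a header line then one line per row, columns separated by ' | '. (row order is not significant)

After JOIN users (4 rows):
parts.yr | parts.tag | parts.rank | parts.owner | users.amt | users.yr | users.rank | users.qty
5 | E | 5 | dave | 5 | 5 | 5 | 40
6 | F | 3 | bob | 5 | 6 | 40 | 3
6 | F | 3 | bob | 90 | 6 | 3 | 8
5 | C | 5 | alice | 5 | 5 | 5 | 40
After WHERE (1 rows):
parts.yr | parts.tag | parts.rank | parts.owner | users.amt | users.yr | users.rank | users.qty
5 | C | 5 | alice | 5 | 5 | 5 | 40
After SELECT (1 rows):
users.amt
5

== RESULT ==
users.amt
5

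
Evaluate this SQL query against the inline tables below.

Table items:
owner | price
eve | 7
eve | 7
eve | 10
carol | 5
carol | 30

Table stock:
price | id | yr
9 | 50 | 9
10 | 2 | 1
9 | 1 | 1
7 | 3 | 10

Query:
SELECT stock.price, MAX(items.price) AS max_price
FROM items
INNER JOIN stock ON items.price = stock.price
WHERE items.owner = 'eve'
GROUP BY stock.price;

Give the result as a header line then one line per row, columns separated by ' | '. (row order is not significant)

== RESULT ==
stock.price | max_price
7 | 7
10 | 10

Derivation:
After JOIN stock (3 rows):
items.owner | items.price | stock.price | stock.id | stock.yr
eve | 7 | 7 | 3 | 10
eve | 7 | 7 | 3 | 10
eve | 10 | 10 | 2 | 1
After WHERE (3 rows):
items.owner | items.price | stock.price | stock.id | stock.yr
eve | 7 | 7 | 3 | 10
eve | 7 | 7 | 3 | 10
eve | 10 | 10 | 2 | 1
After GROUP BY (2 rows):
stock.price | max_price
7 | 7
10 | 10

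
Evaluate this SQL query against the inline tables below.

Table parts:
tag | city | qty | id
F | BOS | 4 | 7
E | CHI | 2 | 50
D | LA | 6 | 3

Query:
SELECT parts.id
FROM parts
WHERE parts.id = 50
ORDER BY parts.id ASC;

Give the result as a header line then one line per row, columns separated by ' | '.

== RESULT ==
parts.id
50

Derivation:
After WHERE (1 rows):
parts.tag | parts.city | parts.qty | parts.id
E | CHI | 2 | 50
After SELECT (1 rows):
parts.id
50
After ORDER BY (1 rows):
parts.id
50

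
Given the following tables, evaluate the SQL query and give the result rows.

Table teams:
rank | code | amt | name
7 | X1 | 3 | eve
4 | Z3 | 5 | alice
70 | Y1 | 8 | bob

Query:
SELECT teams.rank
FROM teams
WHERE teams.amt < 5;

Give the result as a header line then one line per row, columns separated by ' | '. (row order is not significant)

== RESULT ==
teams.rank
7

Derivation:
After WHERE (1 rows):
teams.rank | teams.code | teams.amt | teams.name
7 | X1 | 3 | eve
After SELECT (1 rows):
teams.rank
7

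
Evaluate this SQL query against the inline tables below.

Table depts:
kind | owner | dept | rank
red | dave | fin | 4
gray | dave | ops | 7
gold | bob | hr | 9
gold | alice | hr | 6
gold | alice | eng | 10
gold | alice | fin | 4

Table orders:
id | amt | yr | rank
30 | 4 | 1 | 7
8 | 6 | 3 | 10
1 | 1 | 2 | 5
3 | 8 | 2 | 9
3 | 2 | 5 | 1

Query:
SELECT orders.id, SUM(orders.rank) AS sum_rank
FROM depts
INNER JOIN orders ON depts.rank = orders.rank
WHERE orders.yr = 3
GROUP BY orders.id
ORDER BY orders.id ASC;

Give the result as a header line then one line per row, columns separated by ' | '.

== RESULT ==
orders.id | sum_rank
8 | 10

Derivation:
After JOIN orders (3 rows):
depts.kind | depts.owner | depts.dept | depts.rank | orders.id | orders.amt | orders.yr | orders.rank
gray | dave | ops | 7 | 30 | 4 | 1 | 7
gold | bob | hr | 9 | 3 | 8 | 2 | 9
gold | alice | eng | 10 | 8 | 6 | 3 | 10
After WHERE (1 rows):
depts.kind | depts.owner | depts.dept | depts.rank | orders.id | orders.amt | orders.yr | orders.rank
gold | alice | eng | 10 | 8 | 6 | 3 | 10
After GROUP BY (1 rows):
orders.id | sum_rank
8 | 10
After ORDER BY (1 rows):
orders.id | sum_rank
8 | 10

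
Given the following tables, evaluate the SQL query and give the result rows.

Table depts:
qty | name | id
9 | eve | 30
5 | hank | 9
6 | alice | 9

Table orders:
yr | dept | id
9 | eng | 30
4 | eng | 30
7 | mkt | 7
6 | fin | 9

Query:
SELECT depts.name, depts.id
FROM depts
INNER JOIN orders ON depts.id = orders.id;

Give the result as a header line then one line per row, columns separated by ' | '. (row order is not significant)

== RESULT ==
depts.name | depts.id
eve | 30
eve | 30
hank | 9
alice | 9

Derivation:
After JOIN orders (4 rows):
depts.qty | depts.name | depts.id | orders.yr | orders.dept | orders.id
9 | eve | 30 | 9 | eng | 30
9 | eve | 30 | 4 | eng | 30
5 | hank | 9 | 6 | fin | 9
6 | alice | 9 | 6 | fin | 9
After SELECT (4 rows):
depts.name | depts.id
eve | 30
eve | 30
hank | 9
alice | 9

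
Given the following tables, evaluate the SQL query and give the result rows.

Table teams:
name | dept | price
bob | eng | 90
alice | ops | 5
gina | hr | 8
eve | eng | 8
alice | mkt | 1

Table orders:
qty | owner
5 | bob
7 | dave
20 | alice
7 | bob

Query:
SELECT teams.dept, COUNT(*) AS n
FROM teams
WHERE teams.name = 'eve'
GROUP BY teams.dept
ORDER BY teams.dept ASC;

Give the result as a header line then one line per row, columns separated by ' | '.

After WHERE (1 rows):
teams.name | teams.dept | teams.price
eve | eng | 8
After GROUP BY (1 rows):
teams.dept | n
eng | 1
After ORDER BY (1 rows):
teams.dept | n
eng | 1

== RESULT ==
teams.dept | n
eng | 1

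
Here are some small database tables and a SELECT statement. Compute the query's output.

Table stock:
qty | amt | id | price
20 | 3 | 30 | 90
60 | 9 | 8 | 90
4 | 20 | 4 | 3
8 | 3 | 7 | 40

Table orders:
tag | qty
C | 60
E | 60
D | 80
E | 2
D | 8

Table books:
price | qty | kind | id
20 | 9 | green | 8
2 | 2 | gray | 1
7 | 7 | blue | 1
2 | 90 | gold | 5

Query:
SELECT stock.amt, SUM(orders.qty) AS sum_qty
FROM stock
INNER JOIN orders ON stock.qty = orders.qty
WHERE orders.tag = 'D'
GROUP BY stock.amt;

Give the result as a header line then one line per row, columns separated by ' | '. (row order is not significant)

After JOIN orders (3 rows):
stock.qty | stock.amt | stock.id | stock.price | orders.tag | orders.qty
60 | 9 | 8 | 90 | C | 60
60 | 9 | 8 | 90 | E | 60
8 | 3 | 7 | 40 | D | 8
After WHERE (1 rows):
stock.qty | stock.amt | stock.id | stock.price | orders.tag | orders.qty
8 | 3 | 7 | 40 | D | 8
After GROUP BY (1 rows):
stock.amt | sum_qty
3 | 8

== RESULT ==
stock.amt | sum_qty
3 | 8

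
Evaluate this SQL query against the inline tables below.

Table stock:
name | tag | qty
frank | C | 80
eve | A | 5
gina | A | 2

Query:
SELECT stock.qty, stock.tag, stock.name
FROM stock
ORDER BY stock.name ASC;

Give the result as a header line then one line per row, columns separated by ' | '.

After SELECT (3 rows):
stock.qty | stock.tag | stock.name
80 | C | frank
5 | A | eve
2 | A | gina
After ORDER BY (3 rows):
stock.qty | stock.tag | stock.name
5 | A | eve
80 | C | frank
2 | A | gina

== RESULT ==
stock.qty | stock.tag | stock.name
5 | A | eve
80 | C | frank
2 | A | gina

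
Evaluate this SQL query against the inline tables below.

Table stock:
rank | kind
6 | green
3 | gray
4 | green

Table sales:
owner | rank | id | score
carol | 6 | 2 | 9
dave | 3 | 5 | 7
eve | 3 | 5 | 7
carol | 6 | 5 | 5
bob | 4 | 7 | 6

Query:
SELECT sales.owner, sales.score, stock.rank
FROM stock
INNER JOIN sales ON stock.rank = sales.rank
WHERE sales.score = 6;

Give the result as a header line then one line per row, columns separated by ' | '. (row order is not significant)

== RESULT ==
sales.owner | sales.score | stock.rank
bob | 6 | 4

Derivation:
After JOIN sales (5 rows):
stock.rank | stock.kind | sales.owner | sales.rank | sales.id | sales.score
6 | green | carol | 6 | 2 | 9
6 | green | carol | 6 | 5 | 5
3 | gray | dave | 3 | 5 | 7
3 | gray | eve | 3 | 5 | 7
4 | green | bob | 4 | 7 | 6
After WHERE (1 rows):
stock.rank | stock.kind | sales.owner | sales.rank | sales.id | sales.score
4 | green | bob | 4 | 7 | 6
After SELECT (1 rows):
sales.owner | sales.score | stock.rank
bob | 6 | 4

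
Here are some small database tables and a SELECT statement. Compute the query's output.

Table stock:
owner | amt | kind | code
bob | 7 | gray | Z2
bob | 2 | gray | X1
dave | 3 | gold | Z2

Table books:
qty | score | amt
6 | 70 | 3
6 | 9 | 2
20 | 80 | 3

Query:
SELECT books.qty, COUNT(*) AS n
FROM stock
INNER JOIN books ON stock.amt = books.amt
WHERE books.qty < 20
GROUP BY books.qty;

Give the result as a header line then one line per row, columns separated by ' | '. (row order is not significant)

== RESULT ==
books.qty | n
6 | 2

Derivation:
After JOIN books (3 rows):
stock.owner | stock.amt | stock.kind | stock.code | books.qty | books.score | books.amt
bob | 2 | gray | X1 | 6 | 9 | 2
dave | 3 | gold | Z2 | 6 | 70 | 3
dave | 3 | gold | Z2 | 20 | 80 | 3
After WHERE (2 rows):
stock.owner | stock.amt | stock.kind | stock.code | books.qty | books.score | books.amt
bob | 2 | gray | X1 | 6 | 9 | 2
dave | 3 | gold | Z2 | 6 | 70 | 3
After GROUP BY (1 rows):
books.qty | n
6 | 2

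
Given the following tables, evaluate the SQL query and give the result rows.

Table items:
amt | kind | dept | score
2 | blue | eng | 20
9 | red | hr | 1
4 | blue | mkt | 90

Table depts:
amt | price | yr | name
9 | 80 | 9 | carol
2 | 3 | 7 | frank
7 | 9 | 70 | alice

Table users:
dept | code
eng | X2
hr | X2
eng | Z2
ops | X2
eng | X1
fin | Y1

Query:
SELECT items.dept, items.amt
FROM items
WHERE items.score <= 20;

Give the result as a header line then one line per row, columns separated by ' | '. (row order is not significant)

After WHERE (2 rows):
items.amt | items.kind | items.dept | items.score
2 | blue | eng | 20
9 | red | hr | 1
After SELECT (2 rows):
items.dept | items.amt
eng | 2
hr | 9

== RESULT ==
items.dept | items.amt
eng | 2
hr | 9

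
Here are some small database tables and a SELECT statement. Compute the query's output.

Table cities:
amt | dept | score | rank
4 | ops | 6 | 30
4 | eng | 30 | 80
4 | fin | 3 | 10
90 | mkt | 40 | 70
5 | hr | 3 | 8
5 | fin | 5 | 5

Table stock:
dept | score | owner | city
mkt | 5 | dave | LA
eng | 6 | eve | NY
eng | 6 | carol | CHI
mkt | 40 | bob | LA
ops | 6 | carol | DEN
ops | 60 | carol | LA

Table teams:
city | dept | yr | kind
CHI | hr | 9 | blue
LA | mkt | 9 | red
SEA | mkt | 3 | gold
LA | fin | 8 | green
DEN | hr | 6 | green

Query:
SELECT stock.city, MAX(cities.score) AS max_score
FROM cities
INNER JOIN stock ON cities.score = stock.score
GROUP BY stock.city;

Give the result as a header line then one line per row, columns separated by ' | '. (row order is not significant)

After JOIN stock (5 rows):
cities.amt | cities.dept | cities.score | cities.rank | stock.dept | stock.score | stock.owner | stock.city
4 | ops | 6 | 30 | eng | 6 | eve | NY
4 | ops | 6 | 30 | eng | 6 | carol | CHI
4 | ops | 6 | 30 | ops | 6 | carol | DEN
90 | mkt | 40 | 70 | mkt | 40 | bob | LA
5 | fin | 5 | 5 | mkt | 5 | dave | LA
After GROUP BY (4 rows):
stock.city | max_score
NY | 6
CHI | 6
DEN | 6
LA | 40

== RESULT ==
stock.city | max_score
NY | 6
CHI | 6
DEN | 6
LA | 40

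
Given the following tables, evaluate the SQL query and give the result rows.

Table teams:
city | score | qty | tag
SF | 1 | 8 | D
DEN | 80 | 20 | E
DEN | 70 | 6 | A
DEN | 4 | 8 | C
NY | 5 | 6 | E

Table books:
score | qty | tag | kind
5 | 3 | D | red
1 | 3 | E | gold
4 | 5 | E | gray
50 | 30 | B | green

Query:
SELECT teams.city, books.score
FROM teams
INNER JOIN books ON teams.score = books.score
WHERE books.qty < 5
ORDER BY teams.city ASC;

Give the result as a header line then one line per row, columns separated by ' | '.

After JOIN books (3 rows):
teams.city | teams.score | teams.qty | teams.tag | books.score | books.qty | books.tag | books.kind
SF | 1 | 8 | D | 1 | 3 | E | gold
DEN | 4 | 8 | C | 4 | 5 | E | gray
NY | 5 | 6 | E | 5 | 3 | D | red
After WHERE (2 rows):
teams.city | teams.score | teams.qty | teams.tag | books.score | books.qty | books.tag | books.kind
SF | 1 | 8 | D | 1 | 3 | E | gold
NY | 5 | 6 | E | 5 | 3 | D | red
After SELECT (2 rows):
teams.city | books.score
SF | 1
NY | 5
After ORDER BY (2 rows):
teams.city | books.score
NY | 5
SF | 1

== RESULT ==
teams.city | books.score
NY | 5
SF | 1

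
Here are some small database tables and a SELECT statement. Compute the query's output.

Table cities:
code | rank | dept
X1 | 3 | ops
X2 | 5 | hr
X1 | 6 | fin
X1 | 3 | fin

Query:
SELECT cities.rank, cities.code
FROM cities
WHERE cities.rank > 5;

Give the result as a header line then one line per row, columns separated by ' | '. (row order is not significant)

== RESULT ==
cities.rank | cities.code
6 | X1

Derivation:
After WHERE (1 rows):
cities.code | cities.rank | cities.dept
X1 | 6 | fin
After SELECT (1 rows):
cities.rank | cities.code
6 | X1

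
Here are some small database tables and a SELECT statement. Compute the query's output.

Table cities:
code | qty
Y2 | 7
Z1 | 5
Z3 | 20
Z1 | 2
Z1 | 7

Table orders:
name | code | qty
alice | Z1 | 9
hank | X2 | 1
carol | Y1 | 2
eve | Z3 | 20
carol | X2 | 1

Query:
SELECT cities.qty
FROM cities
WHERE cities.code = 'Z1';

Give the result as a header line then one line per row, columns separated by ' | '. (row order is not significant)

After WHERE (3 rows):
cities.code | cities.qty
Z1 | 5
Z1 | 2
Z1 | 7
After SELECT (3 rows):
cities.qty
5
2
7

== RESULT ==
cities.qty
5
2
7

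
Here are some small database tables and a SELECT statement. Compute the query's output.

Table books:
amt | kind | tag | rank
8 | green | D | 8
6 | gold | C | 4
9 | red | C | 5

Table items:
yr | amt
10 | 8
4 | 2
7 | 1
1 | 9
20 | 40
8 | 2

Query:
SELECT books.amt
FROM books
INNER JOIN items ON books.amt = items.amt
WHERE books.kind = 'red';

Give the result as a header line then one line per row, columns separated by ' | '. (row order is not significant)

== RESULT ==
books.amt
9

Derivation:
After JOIN items (2 rows):
books.amt | books.kind | books.tag | books.rank | items.yr | items.amt
8 | green | D | 8 | 10 | 8
9 | red | C | 5 | 1 | 9
After WHERE (1 rows):
books.amt | books.kind | books.tag | books.rank | items.yr | items.amt
9 | red | C | 5 | 1 | 9
After SELECT (1 rows):
books.amt
9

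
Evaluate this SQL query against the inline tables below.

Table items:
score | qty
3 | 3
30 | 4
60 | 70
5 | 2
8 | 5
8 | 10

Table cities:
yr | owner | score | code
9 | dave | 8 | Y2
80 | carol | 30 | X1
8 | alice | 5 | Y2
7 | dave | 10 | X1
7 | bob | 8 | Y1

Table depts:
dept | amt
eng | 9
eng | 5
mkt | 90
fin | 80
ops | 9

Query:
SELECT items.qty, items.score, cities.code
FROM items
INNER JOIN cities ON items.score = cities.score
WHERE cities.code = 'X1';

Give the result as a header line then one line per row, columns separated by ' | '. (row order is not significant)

After JOIN cities (6 rows):
items.score | items.qty | cities.yr | cities.owner | cities.score | cities.code
30 | 4 | 80 | carol | 30 | X1
5 | 2 | 8 | alice | 5 | Y2
8 | 5 | 9 | dave | 8 | Y2
8 | 5 | 7 | bob | 8 | Y1
8 | 10 | 9 | dave | 8 | Y2
8 | 10 | 7 | bob | 8 | Y1
After WHERE (1 rows):
items.score | items.qty | cities.yr | cities.owner | cities.score | cities.code
30 | 4 | 80 | carol | 30 | X1
After SELECT (1 rows):
items.qty | items.score | cities.code
4 | 30 | X1

== RESULT ==
items.qty | items.score | cities.code
4 | 30 | X1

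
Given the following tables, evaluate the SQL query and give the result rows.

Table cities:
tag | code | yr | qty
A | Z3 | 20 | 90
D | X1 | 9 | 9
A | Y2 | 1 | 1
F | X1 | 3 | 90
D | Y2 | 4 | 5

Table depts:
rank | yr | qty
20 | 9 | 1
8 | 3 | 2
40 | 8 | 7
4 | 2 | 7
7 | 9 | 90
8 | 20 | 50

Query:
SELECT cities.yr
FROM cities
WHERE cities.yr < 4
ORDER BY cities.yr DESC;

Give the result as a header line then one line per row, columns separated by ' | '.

After WHERE (2 rows):
cities.tag | cities.code | cities.yr | cities.qty
A | Y2 | 1 | 1
F | X1 | 3 | 90
After SELECT (2 rows):
cities.yr
1
3
After ORDER BY (2 rows):
cities.yr
3
1

== RESULT ==
cities.yr
3
1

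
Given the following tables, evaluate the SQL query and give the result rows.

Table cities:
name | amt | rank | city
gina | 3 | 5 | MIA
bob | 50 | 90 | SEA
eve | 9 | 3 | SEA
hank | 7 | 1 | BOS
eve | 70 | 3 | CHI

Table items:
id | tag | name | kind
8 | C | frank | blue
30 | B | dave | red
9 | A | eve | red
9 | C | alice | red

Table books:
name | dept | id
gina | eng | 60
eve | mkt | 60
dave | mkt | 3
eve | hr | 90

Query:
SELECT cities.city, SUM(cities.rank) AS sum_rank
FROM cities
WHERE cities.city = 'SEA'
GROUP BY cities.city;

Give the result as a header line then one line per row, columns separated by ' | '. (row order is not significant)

After WHERE (2 rows):
cities.name | cities.amt | cities.rank | cities.city
bob | 50 | 90 | SEA
eve | 9 | 3 | SEA
After GROUP BY (1 rows):
cities.city | sum_rank
SEA | 93

== RESULT ==
cities.city | sum_rank
SEA | 93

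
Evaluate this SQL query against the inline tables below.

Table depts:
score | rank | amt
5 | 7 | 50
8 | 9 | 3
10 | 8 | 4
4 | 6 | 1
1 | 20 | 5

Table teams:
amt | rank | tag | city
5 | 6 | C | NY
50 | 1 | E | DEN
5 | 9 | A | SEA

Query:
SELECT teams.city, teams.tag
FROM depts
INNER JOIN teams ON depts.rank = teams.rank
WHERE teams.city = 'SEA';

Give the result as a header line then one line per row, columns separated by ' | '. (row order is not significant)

After JOIN teams (2 rows):
depts.score | depts.rank | depts.amt | teams.amt | teams.rank | teams.tag | teams.city
8 | 9 | 3 | 5 | 9 | A | SEA
4 | 6 | 1 | 5 | 6 | C | NY
After WHERE (1 rows):
depts.score | depts.rank | depts.amt | teams.amt | teams.rank | teams.tag | teams.city
8 | 9 | 3 | 5 | 9 | A | SEA
After SELECT (1 rows):
teams.city | teams.tag
SEA | A

== RESULT ==
teams.city | teams.tag
SEA | A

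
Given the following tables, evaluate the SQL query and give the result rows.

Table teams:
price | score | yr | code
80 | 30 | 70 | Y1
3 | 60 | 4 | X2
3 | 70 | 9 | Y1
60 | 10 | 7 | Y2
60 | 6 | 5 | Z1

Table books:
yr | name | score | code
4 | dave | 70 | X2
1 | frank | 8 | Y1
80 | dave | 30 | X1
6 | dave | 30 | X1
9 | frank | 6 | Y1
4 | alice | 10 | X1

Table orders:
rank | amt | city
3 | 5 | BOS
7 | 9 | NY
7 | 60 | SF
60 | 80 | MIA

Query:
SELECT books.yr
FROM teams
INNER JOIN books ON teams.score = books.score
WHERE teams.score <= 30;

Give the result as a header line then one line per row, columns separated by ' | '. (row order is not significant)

After JOIN books (5 rows):
teams.price | teams.score | teams.yr | teams.code | books.yr | books.name | books.score | books.code
80 | 30 | 70 | Y1 | 80 | dave | 30 | X1
80 | 30 | 70 | Y1 | 6 | dave | 30 | X1
3 | 70 | 9 | Y1 | 4 | dave | 70 | X2
60 | 10 | 7 | Y2 | 4 | alice | 10 | X1
60 | 6 | 5 | Z1 | 9 | frank | 6 | Y1
After WHERE (4 rows):
teams.price | teams.score | teams.yr | teams.code | books.yr | books.name | books.score | books.code
80 | 30 | 70 | Y1 | 80 | dave | 30 | X1
80 | 30 | 70 | Y1 | 6 | dave | 30 | X1
60 | 10 | 7 | Y2 | 4 | alice | 10 | X1
60 | 6 | 5 | Z1 | 9 | frank | 6 | Y1
After SELECT (4 rows):
books.yr
80
6
4
9

== RESULT ==
books.yr
80
6
4
9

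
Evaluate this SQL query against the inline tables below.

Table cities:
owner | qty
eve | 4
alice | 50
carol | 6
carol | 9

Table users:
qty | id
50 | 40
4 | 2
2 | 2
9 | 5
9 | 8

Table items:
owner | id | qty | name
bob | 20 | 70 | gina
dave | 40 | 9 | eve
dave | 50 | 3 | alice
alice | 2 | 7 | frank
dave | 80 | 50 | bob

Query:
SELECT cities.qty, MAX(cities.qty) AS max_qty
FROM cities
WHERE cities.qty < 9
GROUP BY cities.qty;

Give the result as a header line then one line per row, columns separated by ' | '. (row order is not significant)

== RESULT ==
cities.qty | max_qty
4 | 4
6 | 6

Derivation:
After WHERE (2 rows):
cities.owner | cities.qty
eve | 4
carol | 6
After GROUP BY (2 rows):
cities.qty | max_qty
4 | 4
6 | 6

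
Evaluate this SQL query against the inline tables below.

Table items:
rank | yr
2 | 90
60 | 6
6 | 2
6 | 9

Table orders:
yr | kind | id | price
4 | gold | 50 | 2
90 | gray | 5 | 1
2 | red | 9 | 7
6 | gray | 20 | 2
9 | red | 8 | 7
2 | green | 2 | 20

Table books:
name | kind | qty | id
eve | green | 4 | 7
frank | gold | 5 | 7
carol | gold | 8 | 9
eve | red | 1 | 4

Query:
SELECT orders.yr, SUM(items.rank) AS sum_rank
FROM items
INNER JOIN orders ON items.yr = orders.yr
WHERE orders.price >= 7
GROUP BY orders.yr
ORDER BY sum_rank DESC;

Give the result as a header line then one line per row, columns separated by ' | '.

== RESULT ==
orders.yr | sum_rank
2 | 12
9 | 6

Derivation:
After JOIN orders (5 rows):
items.rank | items.yr | orders.yr | orders.kind | orders.id | orders.price
2 | 90 | 90 | gray | 5 | 1
60 | 6 | 6 | gray | 20 | 2
6 | 2 | 2 | red | 9 | 7
6 | 2 | 2 | green | 2 | 20
6 | 9 | 9 | red | 8 | 7
After WHERE (3 rows):
items.rank | items.yr | orders.yr | orders.kind | orders.id | orders.price
6 | 2 | 2 | red | 9 | 7
6 | 2 | 2 | green | 2 | 20
6 | 9 | 9 | red | 8 | 7
After GROUP BY (2 rows):
orders.yr | sum_rank
2 | 12
9 | 6
After ORDER BY (2 rows):
orders.yr | sum_rank
2 | 12
9 | 6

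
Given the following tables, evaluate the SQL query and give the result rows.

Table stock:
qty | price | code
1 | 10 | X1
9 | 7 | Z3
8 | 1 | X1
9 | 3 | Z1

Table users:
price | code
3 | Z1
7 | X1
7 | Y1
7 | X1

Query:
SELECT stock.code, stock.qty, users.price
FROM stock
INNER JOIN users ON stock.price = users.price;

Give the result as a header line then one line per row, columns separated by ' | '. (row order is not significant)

After JOIN users (4 rows):
stock.qty | stock.price | stock.code | users.price | users.code
9 | 7 | Z3 | 7 | X1
9 | 7 | Z3 | 7 | Y1
9 | 7 | Z3 | 7 | X1
9 | 3 | Z1 | 3 | Z1
After SELECT (4 rows):
stock.code | stock.qty | users.price
Z3 | 9 | 7
Z3 | 9 | 7
Z3 | 9 | 7
Z1 | 9 | 3

== RESULT ==
stock.code | stock.qty | users.price
Z3 | 9 | 7
Z3 | 9 | 7
Z3 | 9 | 7
Z1 | 9 | 3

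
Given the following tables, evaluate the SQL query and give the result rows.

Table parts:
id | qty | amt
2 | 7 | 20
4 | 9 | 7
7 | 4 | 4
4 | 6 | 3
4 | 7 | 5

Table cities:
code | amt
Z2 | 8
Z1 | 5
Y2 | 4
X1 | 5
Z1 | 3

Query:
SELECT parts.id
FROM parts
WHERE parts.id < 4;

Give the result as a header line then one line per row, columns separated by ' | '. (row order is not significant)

== RESULT ==
parts.id
2

Derivation:
After WHERE (1 rows):
parts.id | parts.qty | parts.amt
2 | 7 | 20
After SELECT (1 rows):
parts.id
2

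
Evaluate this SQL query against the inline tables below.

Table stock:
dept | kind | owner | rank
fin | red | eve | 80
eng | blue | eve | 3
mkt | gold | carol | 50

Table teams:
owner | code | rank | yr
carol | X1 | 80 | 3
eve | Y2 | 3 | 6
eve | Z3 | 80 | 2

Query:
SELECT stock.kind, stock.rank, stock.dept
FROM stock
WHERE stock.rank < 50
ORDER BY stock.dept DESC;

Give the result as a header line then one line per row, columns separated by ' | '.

== RESULT ==
stock.kind | stock.rank | stock.dept
blue | 3 | eng

Derivation:
After WHERE (1 rows):
stock.dept | stock.kind | stock.owner | stock.rank
eng | blue | eve | 3
After SELECT (1 rows):
stock.kind | stock.rank | stock.dept
blue | 3 | eng
After ORDER BY (1 rows):
stock.kind | stock.rank | stock.dept
blue | 3 | eng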